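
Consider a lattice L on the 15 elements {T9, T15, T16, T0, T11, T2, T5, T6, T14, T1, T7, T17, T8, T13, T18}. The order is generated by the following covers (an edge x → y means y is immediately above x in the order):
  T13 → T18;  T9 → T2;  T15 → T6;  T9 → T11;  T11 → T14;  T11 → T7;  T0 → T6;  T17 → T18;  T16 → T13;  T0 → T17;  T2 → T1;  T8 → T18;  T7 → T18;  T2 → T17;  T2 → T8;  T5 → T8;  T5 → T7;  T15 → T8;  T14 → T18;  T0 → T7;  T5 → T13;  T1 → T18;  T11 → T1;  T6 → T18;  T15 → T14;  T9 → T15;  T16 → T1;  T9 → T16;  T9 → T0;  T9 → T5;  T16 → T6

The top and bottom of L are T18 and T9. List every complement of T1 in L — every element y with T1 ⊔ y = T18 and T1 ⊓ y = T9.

Need y with T1 ∨ y = T18 and T1 ∧ y = T9.
Checking each element gives: T0, T15, T5.

T0, T15, T5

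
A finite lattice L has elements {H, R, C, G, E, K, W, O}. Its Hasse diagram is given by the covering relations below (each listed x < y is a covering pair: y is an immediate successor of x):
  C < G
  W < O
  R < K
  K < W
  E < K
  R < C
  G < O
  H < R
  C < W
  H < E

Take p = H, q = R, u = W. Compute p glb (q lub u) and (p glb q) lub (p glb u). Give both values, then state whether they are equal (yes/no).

q lub u = W, so p glb (q lub u) = H glb W = H.
p glb q = H and p glb u = H, so (p glb q) lub (p glb u) = H lub H = H.
Equal: yes.

H; H; yes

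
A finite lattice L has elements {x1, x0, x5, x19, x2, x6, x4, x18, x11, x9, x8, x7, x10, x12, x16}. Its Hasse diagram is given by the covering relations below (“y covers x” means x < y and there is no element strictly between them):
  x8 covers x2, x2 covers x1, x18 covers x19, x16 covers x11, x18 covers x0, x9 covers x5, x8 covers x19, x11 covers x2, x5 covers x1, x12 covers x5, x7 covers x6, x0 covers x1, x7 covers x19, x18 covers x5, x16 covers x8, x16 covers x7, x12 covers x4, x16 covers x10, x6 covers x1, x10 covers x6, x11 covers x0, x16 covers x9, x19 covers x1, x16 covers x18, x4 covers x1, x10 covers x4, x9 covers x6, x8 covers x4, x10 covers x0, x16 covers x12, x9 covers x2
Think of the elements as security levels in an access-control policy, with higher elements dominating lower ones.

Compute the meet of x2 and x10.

x1

Common lower bounds of {x2, x10}: x1.
The greatest among these is x1.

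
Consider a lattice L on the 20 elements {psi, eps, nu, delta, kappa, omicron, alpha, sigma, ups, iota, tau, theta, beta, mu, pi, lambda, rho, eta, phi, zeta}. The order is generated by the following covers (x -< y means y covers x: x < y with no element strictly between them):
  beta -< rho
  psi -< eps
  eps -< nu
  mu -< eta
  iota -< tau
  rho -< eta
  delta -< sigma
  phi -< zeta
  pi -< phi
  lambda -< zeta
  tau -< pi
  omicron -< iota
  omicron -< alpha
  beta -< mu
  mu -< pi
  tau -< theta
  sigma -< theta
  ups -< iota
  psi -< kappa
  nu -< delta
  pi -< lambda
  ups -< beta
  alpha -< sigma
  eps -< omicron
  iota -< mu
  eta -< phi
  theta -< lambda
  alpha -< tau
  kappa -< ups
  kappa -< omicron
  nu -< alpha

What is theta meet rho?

Common lower bounds of {theta, rho}: kappa, psi, ups.
The greatest among these is ups.

ups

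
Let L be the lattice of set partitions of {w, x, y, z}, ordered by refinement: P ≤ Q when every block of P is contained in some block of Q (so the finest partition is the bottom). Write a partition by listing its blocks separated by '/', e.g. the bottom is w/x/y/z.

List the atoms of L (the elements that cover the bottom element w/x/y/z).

The atoms are exactly the elements that cover w/x/y/z: w/x/yz, w/xy/z, w/xz/y, wx/y/z, wy/x/z, wz/x/y.

w/x/yz, w/xy/z, w/xz/y, wx/y/z, wy/x/z, wz/x/y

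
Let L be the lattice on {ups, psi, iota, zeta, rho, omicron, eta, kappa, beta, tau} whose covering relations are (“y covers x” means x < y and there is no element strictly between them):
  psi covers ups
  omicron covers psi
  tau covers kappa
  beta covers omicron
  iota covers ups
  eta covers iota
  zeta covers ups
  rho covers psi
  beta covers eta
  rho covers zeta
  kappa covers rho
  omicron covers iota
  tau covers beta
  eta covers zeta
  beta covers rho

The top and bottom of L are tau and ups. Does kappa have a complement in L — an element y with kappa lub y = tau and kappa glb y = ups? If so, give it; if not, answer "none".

Need y with kappa ∨ y = tau and kappa ∧ y = ups.
Checking each element gives: iota.

iota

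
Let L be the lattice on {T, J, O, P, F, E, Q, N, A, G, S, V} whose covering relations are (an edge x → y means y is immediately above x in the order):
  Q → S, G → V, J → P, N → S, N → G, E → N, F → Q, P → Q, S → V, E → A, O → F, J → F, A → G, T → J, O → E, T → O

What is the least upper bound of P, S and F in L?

Common upper bounds of {P, S, F}: S, V.
The least among these is S.

S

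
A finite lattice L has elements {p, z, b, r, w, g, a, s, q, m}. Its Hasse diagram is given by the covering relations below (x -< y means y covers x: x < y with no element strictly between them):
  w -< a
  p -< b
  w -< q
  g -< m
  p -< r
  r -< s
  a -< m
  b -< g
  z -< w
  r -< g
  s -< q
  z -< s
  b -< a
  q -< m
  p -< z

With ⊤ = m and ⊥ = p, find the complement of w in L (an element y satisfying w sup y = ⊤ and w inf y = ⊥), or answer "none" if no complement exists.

g

Need y with w ∨ y = m and w ∧ y = p.
Checking each element gives: g.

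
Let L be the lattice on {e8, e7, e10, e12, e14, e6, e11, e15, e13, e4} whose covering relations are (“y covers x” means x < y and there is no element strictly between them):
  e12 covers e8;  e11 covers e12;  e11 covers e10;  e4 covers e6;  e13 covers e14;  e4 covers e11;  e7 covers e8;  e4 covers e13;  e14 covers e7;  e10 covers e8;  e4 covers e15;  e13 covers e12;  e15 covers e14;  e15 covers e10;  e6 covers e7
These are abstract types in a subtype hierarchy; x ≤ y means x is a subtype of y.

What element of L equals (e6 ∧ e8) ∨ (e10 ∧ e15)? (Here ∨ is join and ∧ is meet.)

e6 ∧ e8 = e8
e10 ∧ e15 = e10
e8 ∨ e10 = e10

e10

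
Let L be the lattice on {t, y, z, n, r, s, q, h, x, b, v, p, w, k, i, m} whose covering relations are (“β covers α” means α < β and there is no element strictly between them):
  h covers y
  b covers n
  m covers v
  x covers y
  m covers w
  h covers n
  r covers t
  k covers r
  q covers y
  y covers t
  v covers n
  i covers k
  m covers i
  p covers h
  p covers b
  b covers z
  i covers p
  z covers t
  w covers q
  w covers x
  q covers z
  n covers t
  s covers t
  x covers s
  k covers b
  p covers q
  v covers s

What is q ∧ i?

q

Common lower bounds of {q, i}: q, t, y, z.
The greatest among these is q.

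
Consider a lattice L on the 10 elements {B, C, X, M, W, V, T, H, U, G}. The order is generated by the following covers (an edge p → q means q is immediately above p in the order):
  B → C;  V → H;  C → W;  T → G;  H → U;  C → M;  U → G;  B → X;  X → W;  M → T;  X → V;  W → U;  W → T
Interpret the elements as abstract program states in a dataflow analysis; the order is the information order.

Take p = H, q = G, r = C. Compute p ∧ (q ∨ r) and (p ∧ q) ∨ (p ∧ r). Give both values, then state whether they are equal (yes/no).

q ∨ r = G, so p ∧ (q ∨ r) = H ∧ G = H.
p ∧ q = H and p ∧ r = B, so (p ∧ q) ∨ (p ∧ r) = H ∨ B = H.
Equal: yes.

H; H; yes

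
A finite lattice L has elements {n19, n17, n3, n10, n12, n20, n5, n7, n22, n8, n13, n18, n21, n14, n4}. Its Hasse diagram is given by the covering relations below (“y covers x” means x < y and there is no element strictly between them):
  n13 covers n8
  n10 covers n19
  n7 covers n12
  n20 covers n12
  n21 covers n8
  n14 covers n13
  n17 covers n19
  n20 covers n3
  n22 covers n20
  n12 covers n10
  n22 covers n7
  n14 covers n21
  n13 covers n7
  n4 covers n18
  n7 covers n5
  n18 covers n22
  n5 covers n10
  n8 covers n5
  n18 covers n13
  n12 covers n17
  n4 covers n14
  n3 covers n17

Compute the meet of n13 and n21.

n8

Common lower bounds of {n13, n21}: n10, n19, n5, n8.
The greatest among these is n8.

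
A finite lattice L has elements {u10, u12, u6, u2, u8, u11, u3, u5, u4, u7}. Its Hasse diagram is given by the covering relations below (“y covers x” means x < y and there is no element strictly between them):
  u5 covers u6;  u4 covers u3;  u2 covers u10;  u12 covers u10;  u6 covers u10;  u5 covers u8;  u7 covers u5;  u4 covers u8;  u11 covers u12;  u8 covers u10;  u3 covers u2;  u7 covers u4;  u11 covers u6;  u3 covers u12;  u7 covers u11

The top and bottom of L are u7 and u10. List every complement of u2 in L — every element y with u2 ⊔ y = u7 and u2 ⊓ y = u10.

Need y with u2 ∨ y = u7 and u2 ∧ y = u10.
Checking each element gives: u11, u5, u6.

u11, u5, u6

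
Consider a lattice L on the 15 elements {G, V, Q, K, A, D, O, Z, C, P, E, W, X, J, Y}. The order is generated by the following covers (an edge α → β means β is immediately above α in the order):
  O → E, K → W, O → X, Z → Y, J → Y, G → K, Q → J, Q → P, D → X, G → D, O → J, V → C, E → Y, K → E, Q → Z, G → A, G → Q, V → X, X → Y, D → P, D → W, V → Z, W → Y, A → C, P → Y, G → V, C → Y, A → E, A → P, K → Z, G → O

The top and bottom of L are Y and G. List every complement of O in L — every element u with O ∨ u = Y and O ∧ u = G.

Need u with O ∨ u = Y and O ∧ u = G.
Checking each element gives: C, P, W, Z.

C, P, W, Z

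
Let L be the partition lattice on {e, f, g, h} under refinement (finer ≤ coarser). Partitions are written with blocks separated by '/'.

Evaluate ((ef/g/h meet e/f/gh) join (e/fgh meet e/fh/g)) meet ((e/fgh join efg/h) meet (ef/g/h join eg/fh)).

e/fh/g

ef/g/h ∧ e/f/gh = e/f/g/h
e/fgh ∧ e/fh/g = e/fh/g
e/f/g/h ∨ e/fh/g = e/fh/g
e/fgh ∨ efg/h = efgh
ef/g/h ∨ eg/fh = efgh
efgh ∧ efgh = efgh
e/fh/g ∧ efgh = e/fh/g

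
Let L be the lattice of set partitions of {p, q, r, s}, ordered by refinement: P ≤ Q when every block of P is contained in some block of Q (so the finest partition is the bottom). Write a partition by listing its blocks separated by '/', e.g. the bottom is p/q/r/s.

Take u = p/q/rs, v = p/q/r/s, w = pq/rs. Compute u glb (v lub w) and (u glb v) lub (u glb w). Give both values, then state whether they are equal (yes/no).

v lub w = pq/rs, so u glb (v lub w) = p/q/rs glb pq/rs = p/q/rs.
u glb v = p/q/r/s and u glb w = p/q/rs, so (u glb v) lub (u glb w) = p/q/r/s lub p/q/rs = p/q/rs.
Equal: yes.

p/q/rs; p/q/rs; yes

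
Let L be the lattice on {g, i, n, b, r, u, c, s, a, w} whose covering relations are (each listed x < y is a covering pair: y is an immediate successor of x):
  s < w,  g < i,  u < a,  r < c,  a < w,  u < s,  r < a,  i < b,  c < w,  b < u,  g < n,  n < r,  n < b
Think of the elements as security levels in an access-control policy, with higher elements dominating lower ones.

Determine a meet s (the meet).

Common lower bounds of {a, s}: b, g, i, n, u.
The greatest among these is u.

u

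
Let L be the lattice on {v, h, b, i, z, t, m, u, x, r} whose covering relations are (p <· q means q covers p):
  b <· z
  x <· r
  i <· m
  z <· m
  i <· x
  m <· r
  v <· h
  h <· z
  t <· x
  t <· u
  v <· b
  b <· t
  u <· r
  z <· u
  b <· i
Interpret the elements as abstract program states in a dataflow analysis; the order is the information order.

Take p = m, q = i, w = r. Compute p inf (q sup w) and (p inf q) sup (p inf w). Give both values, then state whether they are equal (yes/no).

q sup w = r, so p inf (q sup w) = m inf r = m.
p inf q = i and p inf w = m, so (p inf q) sup (p inf w) = i sup m = m.
Equal: yes.

m; m; yes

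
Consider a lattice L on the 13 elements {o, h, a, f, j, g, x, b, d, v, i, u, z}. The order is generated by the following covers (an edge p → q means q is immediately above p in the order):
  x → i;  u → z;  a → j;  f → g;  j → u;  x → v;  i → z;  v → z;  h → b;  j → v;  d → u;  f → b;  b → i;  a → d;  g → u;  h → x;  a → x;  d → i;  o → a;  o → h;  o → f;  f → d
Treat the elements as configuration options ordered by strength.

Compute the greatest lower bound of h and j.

o

Common lower bounds of {h, j}: o.
The greatest among these is o.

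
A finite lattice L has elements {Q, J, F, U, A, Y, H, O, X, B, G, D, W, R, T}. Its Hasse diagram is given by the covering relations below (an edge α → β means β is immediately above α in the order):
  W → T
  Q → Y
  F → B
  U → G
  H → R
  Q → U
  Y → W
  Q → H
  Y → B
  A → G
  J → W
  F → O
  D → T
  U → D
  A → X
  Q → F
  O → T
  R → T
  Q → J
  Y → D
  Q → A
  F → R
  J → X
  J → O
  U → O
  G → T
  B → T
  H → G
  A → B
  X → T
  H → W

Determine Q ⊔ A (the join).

A

Common upper bounds of {Q, A}: A, B, G, T, X.
The least among these is A.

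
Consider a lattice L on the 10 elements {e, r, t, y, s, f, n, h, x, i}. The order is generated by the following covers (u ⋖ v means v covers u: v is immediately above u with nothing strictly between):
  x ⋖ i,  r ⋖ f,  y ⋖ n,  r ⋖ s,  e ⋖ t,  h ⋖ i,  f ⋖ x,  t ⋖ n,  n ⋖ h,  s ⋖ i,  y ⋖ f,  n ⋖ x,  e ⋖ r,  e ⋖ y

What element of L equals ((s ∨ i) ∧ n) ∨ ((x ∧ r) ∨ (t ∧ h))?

x

s ∨ i = i
i ∧ n = n
x ∧ r = r
t ∧ h = t
r ∨ t = x
n ∨ x = x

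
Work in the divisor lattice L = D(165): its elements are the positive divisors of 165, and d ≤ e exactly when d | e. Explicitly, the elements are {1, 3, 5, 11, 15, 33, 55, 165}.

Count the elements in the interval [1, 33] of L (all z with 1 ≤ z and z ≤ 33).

The interval [1, 33] = {1, 11, 3, 33}, which has 4 elements.

4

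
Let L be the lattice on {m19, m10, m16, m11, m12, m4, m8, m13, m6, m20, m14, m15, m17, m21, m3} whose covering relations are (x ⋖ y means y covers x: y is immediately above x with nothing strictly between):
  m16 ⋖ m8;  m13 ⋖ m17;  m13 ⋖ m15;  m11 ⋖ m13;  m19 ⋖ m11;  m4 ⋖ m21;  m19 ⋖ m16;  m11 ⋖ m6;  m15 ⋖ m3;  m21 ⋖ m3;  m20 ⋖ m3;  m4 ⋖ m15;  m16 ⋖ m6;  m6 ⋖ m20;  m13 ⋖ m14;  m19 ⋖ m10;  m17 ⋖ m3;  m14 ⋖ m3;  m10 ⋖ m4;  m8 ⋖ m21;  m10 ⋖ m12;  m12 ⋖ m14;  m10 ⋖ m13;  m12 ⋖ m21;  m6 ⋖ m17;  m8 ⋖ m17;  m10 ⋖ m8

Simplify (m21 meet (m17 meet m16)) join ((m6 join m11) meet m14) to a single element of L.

m6

m17 ∧ m16 = m16
m21 ∧ m16 = m16
m6 ∨ m11 = m6
m6 ∧ m14 = m11
m16 ∨ m11 = m6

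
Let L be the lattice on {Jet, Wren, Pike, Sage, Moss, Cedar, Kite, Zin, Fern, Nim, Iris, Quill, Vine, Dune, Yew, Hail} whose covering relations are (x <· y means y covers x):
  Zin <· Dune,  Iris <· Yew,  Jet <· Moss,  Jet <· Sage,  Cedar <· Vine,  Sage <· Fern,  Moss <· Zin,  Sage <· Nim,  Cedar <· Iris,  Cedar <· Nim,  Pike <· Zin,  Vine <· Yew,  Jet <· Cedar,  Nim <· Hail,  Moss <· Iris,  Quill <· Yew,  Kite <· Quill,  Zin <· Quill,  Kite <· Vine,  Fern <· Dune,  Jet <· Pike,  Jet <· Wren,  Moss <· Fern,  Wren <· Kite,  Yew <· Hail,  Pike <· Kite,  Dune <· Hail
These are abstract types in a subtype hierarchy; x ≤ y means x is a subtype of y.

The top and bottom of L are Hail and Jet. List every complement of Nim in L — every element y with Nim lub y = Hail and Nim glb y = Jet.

Kite, Moss, Pike, Quill, Wren, Zin

Need y with Nim ∨ y = Hail and Nim ∧ y = Jet.
Checking each element gives: Kite, Moss, Pike, Quill, Wren, Zin.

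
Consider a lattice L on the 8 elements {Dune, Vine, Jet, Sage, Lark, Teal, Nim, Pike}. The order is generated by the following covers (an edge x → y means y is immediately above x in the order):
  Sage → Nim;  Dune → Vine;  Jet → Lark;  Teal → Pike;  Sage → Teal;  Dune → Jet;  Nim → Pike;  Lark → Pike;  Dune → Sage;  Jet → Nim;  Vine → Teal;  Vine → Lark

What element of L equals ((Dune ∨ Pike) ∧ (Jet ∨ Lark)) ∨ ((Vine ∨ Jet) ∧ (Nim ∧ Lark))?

Lark

Dune ∨ Pike = Pike
Jet ∨ Lark = Lark
Pike ∧ Lark = Lark
Vine ∨ Jet = Lark
Nim ∧ Lark = Jet
Lark ∧ Jet = Jet
Lark ∨ Jet = Lark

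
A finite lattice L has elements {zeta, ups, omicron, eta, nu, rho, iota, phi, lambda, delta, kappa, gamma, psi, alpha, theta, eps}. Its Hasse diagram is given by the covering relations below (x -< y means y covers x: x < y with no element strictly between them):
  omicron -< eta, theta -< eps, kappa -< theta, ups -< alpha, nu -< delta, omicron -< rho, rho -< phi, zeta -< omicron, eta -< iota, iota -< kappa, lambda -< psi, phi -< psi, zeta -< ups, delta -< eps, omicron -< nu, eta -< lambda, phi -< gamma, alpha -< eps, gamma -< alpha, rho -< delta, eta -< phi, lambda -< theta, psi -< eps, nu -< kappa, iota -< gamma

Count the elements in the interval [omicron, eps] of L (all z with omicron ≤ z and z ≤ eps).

14

The interval [omicron, eps] = {alpha, delta, eps, eta, gamma, iota, kappa, lambda, nu, omicron, phi, psi, rho, theta}, which has 14 elements.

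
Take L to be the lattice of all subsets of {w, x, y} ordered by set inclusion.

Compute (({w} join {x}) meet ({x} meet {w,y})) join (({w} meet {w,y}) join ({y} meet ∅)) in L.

{w}

{w} ∨ {x} = {w,x}
{x} ∧ {w,y} = ∅
{w,x} ∧ ∅ = ∅
{w} ∧ {w,y} = {w}
{y} ∧ ∅ = ∅
{w} ∨ ∅ = {w}
∅ ∨ {w} = {w}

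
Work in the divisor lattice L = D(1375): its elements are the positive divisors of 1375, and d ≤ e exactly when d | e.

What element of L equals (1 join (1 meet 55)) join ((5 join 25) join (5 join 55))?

275

1 ∧ 55 = 1
1 ∨ 1 = 1
5 ∨ 25 = 25
5 ∨ 55 = 55
25 ∨ 55 = 275
1 ∨ 275 = 275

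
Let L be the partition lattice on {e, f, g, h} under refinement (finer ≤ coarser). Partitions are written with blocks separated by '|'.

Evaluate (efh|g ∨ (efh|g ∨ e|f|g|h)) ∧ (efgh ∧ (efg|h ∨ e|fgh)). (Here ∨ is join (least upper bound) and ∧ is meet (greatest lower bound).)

efh|g ∨ e|f|g|h = efh|g
efh|g ∨ efh|g = efh|g
efg|h ∨ e|fgh = efgh
efgh ∧ efgh = efgh
efh|g ∧ efgh = efh|g

efh|g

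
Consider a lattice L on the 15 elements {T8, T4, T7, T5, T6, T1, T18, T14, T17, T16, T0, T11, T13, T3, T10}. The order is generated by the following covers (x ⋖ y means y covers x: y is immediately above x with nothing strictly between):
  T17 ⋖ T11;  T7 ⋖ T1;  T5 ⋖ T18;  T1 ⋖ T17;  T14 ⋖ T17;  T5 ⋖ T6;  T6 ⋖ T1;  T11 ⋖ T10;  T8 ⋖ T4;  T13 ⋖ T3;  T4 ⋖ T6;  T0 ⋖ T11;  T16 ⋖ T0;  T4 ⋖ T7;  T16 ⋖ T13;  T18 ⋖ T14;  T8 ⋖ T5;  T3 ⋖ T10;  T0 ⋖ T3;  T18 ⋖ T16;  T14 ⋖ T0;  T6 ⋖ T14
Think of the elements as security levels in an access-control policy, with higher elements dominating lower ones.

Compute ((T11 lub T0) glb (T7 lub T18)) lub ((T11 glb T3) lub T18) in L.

T11 ∨ T0 = T11
T7 ∨ T18 = T17
T11 ∧ T17 = T17
T11 ∧ T3 = T0
T0 ∨ T18 = T0
T17 ∨ T0 = T11

T11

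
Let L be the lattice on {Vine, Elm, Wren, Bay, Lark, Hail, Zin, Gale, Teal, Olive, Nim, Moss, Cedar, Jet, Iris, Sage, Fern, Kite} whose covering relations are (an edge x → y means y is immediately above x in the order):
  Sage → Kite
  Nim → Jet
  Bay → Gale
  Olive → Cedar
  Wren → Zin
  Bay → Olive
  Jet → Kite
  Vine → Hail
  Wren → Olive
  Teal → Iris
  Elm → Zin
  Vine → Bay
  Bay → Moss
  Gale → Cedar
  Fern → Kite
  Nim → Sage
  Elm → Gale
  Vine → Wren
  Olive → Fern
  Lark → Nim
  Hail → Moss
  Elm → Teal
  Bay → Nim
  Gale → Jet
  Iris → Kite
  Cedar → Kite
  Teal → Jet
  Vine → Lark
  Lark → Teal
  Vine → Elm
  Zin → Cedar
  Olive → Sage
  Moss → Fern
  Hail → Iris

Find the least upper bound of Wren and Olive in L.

Common upper bounds of {Wren, Olive}: Cedar, Fern, Kite, Olive, Sage.
The least among these is Olive.

Olive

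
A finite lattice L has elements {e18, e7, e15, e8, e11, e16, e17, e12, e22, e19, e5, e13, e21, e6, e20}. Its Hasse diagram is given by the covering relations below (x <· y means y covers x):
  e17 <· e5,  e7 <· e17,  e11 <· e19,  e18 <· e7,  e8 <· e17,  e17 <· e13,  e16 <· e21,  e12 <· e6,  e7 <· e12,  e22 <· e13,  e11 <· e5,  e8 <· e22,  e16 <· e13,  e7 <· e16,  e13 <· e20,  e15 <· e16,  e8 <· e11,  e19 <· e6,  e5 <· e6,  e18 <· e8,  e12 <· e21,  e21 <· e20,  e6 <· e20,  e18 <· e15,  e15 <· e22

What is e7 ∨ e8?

e17

Common upper bounds of {e7, e8}: e13, e17, e20, e5, e6.
The least among these is e17.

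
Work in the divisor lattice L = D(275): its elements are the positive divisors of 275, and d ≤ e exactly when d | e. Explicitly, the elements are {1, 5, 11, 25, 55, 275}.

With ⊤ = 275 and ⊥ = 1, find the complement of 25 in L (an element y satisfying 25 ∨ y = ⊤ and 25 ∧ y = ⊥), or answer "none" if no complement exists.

Need y with 25 ∨ y = 275 and 25 ∧ y = 1.
Checking each element gives: 11.

11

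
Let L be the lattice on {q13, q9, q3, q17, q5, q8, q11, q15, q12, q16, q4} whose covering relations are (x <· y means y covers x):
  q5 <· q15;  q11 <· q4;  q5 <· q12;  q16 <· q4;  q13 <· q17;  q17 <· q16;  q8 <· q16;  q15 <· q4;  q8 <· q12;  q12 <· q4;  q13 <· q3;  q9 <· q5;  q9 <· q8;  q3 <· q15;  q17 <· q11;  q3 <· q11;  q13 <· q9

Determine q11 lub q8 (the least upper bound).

q4

Common upper bounds of {q11, q8}: q4.
The least among these is q4.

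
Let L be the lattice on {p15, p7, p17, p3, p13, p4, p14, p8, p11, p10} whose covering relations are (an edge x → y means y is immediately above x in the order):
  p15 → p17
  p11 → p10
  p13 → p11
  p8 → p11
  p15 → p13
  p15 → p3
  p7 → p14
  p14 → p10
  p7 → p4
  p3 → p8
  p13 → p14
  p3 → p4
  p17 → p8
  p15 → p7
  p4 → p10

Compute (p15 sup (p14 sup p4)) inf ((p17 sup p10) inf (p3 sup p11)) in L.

p14 ∨ p4 = p10
p15 ∨ p10 = p10
p17 ∨ p10 = p10
p3 ∨ p11 = p11
p10 ∧ p11 = p11
p10 ∧ p11 = p11

p11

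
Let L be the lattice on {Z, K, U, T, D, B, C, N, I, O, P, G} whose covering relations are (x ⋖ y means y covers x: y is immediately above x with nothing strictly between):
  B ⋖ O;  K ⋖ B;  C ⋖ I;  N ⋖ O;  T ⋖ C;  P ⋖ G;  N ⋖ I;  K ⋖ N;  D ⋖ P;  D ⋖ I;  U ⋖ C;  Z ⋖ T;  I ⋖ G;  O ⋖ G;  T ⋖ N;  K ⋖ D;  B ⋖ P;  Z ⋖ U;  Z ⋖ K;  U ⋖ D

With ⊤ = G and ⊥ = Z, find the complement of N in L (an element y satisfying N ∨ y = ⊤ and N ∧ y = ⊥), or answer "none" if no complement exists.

For every candidate y, either N ∨ y ≠ G or N ∧ y ≠ Z; no complement exists.

none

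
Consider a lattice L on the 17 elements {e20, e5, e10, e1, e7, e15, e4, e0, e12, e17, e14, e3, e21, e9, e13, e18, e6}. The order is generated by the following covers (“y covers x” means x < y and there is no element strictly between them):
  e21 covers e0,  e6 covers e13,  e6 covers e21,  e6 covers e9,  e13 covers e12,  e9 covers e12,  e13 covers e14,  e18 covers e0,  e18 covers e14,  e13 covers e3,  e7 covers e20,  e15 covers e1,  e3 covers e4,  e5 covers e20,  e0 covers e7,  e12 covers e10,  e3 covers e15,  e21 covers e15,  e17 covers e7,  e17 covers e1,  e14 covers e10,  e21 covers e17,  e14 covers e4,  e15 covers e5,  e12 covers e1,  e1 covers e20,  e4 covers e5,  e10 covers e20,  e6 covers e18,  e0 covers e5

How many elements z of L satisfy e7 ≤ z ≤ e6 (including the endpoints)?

The interval [e7, e6] = {e0, e17, e18, e21, e6, e7}, which has 6 elements.

6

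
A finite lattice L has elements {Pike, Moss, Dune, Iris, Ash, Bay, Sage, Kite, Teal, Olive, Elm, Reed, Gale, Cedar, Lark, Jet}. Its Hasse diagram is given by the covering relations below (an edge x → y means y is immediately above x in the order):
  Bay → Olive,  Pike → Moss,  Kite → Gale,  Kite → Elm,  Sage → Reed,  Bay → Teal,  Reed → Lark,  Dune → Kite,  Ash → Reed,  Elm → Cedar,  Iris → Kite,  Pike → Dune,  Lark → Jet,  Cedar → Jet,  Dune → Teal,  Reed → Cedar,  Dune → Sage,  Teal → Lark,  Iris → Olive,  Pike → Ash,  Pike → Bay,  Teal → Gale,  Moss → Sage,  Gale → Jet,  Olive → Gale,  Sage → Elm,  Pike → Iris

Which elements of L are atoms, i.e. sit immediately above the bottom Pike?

The atoms are exactly the elements that cover Pike: Ash, Bay, Dune, Iris, Moss.

Ash, Bay, Dune, Iris, Moss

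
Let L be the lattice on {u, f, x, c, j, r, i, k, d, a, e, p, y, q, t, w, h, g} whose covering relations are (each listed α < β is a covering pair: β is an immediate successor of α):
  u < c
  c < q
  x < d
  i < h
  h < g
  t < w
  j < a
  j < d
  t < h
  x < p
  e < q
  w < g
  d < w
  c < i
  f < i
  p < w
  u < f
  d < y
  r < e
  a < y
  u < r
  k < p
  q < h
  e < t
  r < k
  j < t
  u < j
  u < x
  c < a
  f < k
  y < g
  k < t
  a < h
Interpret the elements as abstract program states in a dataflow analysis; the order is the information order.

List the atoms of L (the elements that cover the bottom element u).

The atoms are exactly the elements that cover u: c, f, j, r, x.

c, f, j, r, x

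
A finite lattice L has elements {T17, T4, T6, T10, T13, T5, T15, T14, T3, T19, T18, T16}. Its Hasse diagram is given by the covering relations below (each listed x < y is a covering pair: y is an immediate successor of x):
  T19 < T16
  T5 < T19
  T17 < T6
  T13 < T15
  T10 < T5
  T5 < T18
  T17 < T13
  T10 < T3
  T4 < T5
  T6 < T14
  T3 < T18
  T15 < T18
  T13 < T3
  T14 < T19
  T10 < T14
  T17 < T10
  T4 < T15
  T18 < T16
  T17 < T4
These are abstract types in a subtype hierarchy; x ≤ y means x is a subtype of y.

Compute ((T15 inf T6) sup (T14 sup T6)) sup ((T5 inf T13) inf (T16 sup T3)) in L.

T15 ∧ T6 = T17
T14 ∨ T6 = T14
T17 ∨ T14 = T14
T5 ∧ T13 = T17
T16 ∨ T3 = T16
T17 ∧ T16 = T17
T14 ∨ T17 = T14

T14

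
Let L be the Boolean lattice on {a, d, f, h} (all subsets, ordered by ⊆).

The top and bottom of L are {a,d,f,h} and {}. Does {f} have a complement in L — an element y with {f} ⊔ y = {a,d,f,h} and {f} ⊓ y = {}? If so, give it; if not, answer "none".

{a,d,h}

Need y with {f} ∨ y = {a,d,f,h} and {f} ∧ y = {}.
Checking each element gives: {a,d,h}.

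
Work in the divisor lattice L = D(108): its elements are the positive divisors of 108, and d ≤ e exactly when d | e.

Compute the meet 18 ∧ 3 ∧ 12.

In the divisibility order, the meet is the greatest common divisor: gcd(18, 3, 12) = 3.

3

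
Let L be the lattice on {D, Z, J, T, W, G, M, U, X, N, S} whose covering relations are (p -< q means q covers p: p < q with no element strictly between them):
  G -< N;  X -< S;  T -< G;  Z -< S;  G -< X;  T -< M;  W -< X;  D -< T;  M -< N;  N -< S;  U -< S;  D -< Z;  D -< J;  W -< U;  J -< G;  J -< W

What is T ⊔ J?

Common upper bounds of {T, J}: G, N, S, X.
The least among these is G.

G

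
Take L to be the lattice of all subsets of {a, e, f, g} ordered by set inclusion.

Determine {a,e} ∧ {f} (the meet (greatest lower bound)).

{}

Under ⊆, meet is intersection: {a,e} ∩ {f} = {}.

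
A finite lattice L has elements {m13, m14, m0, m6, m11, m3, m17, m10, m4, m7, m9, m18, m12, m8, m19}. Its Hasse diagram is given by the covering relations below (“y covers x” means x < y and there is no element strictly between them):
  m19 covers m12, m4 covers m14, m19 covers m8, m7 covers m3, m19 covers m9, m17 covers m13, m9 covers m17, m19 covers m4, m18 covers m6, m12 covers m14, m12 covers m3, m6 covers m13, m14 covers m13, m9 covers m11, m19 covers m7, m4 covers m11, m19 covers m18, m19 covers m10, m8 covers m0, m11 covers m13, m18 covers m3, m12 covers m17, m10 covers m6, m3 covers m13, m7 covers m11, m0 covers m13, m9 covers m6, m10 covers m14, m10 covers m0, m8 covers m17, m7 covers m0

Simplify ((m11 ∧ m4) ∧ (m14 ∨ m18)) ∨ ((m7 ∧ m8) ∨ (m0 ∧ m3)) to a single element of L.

m11 ∧ m4 = m11
m14 ∨ m18 = m19
m11 ∧ m19 = m11
m7 ∧ m8 = m0
m0 ∧ m3 = m13
m0 ∨ m13 = m0
m11 ∨ m0 = m7

m7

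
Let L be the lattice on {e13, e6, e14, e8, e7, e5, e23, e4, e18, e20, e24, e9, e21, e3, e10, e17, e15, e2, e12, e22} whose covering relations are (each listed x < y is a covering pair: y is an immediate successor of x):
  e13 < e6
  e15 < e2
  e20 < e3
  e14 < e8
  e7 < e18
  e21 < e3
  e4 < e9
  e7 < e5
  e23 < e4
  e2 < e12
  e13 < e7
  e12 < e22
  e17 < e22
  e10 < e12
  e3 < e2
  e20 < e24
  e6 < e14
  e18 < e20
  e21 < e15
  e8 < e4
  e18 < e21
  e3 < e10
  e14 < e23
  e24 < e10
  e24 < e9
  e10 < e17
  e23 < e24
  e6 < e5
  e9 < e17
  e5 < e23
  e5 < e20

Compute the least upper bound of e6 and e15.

Common upper bounds of {e6, e15}: e12, e2, e22.
The least among these is e2.

e2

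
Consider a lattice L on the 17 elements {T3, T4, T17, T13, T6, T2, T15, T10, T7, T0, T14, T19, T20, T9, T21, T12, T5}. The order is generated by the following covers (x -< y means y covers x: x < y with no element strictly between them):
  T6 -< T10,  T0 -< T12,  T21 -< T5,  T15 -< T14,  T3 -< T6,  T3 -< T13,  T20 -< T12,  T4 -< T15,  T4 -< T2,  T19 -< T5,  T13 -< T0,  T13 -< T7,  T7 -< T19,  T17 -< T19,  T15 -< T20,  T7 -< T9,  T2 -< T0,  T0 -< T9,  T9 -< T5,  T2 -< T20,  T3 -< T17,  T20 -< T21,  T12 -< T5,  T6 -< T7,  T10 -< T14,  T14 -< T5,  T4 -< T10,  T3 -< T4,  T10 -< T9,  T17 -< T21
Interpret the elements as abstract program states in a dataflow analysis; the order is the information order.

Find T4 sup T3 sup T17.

T21

Common upper bounds of {T4, T3, T17}: T21, T5.
The least among these is T21.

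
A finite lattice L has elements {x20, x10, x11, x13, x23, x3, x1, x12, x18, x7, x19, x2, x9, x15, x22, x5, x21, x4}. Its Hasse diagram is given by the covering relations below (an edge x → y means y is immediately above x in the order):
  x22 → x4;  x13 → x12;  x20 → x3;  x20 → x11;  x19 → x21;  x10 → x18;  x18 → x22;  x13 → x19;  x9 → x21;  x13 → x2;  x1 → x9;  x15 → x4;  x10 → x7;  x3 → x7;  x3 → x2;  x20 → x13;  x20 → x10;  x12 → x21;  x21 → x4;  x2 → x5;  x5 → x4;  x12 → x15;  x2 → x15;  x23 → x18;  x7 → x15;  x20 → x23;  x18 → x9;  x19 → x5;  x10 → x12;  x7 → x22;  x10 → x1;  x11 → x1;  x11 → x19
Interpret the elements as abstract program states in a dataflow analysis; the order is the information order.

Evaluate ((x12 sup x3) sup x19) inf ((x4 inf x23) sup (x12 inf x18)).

x12 ∨ x3 = x15
x15 ∨ x19 = x4
x4 ∧ x23 = x23
x12 ∧ x18 = x10
x23 ∨ x10 = x18
x4 ∧ x18 = x18

x18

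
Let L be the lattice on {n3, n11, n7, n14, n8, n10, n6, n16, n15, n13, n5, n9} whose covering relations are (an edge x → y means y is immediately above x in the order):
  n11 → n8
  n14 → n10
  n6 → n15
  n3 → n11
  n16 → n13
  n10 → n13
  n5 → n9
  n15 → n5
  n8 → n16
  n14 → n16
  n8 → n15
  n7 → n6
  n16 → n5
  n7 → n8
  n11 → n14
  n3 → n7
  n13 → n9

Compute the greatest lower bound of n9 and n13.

n13

Common lower bounds of {n9, n13}: n10, n11, n13, n14, n16, n3, n7, n8.
The greatest among these is n13.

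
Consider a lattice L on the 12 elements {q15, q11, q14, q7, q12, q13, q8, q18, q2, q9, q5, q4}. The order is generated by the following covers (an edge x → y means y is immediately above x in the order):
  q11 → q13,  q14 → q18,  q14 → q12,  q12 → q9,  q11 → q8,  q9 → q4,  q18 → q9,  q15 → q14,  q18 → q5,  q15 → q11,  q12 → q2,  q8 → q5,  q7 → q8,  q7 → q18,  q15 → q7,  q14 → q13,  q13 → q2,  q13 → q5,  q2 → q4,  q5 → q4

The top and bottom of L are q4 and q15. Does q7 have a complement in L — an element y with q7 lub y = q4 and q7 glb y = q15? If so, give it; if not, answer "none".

Need y with q7 ∨ y = q4 and q7 ∧ y = q15.
Checking each element gives: q2.

q2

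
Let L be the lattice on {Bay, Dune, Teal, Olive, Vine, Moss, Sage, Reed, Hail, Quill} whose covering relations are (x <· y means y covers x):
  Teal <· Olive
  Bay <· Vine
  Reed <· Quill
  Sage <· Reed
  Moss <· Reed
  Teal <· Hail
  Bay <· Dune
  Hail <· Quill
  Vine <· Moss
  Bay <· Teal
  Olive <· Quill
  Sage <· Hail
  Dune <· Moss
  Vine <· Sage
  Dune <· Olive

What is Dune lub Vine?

Moss

Common upper bounds of {Dune, Vine}: Moss, Quill, Reed.
The least among these is Moss.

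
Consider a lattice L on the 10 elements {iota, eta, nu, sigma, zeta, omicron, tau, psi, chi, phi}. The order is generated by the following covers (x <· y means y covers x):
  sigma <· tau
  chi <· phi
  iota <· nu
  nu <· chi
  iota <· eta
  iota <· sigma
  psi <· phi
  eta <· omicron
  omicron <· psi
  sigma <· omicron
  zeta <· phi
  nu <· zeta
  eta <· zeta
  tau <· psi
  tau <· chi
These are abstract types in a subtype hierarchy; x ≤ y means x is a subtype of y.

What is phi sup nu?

Common upper bounds of {phi, nu}: phi.
The least among these is phi.

phi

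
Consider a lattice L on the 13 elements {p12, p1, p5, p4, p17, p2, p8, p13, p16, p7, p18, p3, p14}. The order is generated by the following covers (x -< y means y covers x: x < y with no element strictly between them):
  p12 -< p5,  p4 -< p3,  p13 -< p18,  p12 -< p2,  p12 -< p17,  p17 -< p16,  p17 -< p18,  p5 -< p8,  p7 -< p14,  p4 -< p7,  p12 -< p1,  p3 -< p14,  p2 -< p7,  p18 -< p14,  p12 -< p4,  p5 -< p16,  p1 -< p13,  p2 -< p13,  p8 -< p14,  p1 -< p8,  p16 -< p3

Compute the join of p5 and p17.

p16

Common upper bounds of {p5, p17}: p14, p16, p3.
The least among these is p16.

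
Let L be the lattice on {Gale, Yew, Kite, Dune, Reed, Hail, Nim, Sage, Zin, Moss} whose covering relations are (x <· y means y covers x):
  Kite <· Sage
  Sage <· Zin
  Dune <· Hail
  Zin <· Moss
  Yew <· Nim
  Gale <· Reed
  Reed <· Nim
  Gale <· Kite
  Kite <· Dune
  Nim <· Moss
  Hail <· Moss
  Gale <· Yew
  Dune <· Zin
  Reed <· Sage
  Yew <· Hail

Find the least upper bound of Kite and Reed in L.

Sage

Common upper bounds of {Kite, Reed}: Moss, Sage, Zin.
The least among these is Sage.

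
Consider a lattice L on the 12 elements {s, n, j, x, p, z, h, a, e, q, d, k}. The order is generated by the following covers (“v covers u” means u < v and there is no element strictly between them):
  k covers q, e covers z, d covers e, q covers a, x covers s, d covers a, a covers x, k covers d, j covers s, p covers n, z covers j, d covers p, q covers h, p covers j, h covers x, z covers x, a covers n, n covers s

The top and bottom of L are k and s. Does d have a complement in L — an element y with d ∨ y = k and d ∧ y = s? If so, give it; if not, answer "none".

For every candidate y, either d ∨ y ≠ k or d ∧ y ≠ s; no complement exists.

none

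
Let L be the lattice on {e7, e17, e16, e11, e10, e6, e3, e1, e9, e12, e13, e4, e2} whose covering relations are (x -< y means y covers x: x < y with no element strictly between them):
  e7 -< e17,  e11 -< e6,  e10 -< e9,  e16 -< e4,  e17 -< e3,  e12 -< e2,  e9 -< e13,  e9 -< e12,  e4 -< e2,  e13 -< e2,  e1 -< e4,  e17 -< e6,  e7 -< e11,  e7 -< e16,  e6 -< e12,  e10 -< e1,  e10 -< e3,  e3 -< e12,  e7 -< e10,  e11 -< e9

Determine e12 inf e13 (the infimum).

e9

Common lower bounds of {e12, e13}: e10, e11, e7, e9.
The greatest among these is e9.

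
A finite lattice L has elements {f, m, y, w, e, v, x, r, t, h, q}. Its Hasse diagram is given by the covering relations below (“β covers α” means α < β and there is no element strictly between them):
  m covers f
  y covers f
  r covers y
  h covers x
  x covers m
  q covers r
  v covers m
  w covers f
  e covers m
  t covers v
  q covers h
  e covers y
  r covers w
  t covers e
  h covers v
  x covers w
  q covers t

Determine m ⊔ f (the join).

m

Common upper bounds of {m, f}: e, h, m, q, t, v, x.
The least among these is m.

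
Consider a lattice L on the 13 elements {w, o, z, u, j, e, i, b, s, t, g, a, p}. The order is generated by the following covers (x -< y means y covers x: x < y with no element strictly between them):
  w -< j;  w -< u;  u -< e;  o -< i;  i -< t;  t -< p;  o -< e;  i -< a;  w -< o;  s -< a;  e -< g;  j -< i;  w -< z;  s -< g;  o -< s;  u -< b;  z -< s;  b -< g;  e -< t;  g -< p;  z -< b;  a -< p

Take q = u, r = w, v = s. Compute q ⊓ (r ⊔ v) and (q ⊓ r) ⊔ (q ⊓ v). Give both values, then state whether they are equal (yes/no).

r ⊔ v = s, so q ⊓ (r ⊔ v) = u ⊓ s = w.
q ⊓ r = w and q ⊓ v = w, so (q ⊓ r) ⊔ (q ⊓ v) = w ⊔ w = w.
Equal: yes.

w; w; yes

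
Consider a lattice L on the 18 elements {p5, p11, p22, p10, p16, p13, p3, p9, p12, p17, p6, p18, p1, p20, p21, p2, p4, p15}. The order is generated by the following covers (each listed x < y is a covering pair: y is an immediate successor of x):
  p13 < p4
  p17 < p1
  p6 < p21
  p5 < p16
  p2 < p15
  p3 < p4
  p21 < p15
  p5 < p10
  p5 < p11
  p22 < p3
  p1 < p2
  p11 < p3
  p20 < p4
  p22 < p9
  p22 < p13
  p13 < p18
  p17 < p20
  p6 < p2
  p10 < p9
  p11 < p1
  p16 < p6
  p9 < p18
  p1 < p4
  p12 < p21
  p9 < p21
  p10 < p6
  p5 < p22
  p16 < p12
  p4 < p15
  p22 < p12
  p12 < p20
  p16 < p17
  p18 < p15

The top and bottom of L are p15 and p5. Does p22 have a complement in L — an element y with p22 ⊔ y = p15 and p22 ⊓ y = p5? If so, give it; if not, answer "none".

Need y with p22 ∨ y = p15 and p22 ∧ y = p5.
Checking each element gives: p2.

p2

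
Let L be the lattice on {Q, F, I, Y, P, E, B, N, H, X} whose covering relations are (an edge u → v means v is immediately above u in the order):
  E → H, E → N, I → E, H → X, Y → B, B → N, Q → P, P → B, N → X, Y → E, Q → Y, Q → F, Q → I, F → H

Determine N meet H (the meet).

Common lower bounds of {N, H}: E, I, Q, Y.
The greatest among these is E.

E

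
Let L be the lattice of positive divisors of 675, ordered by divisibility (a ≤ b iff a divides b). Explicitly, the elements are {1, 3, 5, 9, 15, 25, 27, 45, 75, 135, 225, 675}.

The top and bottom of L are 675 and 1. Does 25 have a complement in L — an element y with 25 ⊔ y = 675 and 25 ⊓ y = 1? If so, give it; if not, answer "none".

Need y with 25 ∨ y = 675 and 25 ∧ y = 1.
Checking each element gives: 27.

27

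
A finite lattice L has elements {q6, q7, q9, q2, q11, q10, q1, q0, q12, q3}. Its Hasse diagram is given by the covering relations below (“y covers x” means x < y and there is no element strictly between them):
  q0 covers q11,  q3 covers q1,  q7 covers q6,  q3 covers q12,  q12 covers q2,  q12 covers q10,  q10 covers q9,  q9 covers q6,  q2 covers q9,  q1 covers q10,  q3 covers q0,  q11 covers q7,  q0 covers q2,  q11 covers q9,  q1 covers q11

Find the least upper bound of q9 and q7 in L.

q11

Common upper bounds of {q9, q7}: q0, q1, q11, q3.
The least among these is q11.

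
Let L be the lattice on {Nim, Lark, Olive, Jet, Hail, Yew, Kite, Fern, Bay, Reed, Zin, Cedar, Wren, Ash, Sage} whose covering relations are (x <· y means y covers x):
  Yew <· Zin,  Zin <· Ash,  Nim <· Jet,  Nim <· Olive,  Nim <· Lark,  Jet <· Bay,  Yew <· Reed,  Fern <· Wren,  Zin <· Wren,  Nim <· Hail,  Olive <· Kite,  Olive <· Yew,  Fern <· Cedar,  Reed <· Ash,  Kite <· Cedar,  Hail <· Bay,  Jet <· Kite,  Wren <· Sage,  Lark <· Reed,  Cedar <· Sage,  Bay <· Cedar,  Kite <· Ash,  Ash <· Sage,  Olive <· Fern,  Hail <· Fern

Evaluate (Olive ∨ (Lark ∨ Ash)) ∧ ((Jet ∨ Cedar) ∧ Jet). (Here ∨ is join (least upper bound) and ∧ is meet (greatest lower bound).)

Jet

Lark ∨ Ash = Ash
Olive ∨ Ash = Ash
Jet ∨ Cedar = Cedar
Cedar ∧ Jet = Jet
Ash ∧ Jet = Jet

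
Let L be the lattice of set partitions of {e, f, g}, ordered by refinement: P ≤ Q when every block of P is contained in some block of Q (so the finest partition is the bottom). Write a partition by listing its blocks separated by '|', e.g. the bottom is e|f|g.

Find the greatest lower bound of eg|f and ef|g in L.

e|f|g

The meet (common refinement) of eg|f and ef|g intersects blocks pairwise, giving e|f|g.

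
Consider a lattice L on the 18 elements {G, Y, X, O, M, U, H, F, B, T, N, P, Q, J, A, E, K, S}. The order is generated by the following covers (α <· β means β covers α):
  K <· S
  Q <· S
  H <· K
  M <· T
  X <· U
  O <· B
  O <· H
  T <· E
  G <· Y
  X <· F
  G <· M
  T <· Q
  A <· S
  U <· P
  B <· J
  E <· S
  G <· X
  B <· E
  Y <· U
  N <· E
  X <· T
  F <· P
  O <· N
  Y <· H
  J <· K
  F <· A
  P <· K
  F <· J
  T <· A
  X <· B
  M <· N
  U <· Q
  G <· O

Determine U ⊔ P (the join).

P

Common upper bounds of {U, P}: K, P, S.
The least among these is P.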